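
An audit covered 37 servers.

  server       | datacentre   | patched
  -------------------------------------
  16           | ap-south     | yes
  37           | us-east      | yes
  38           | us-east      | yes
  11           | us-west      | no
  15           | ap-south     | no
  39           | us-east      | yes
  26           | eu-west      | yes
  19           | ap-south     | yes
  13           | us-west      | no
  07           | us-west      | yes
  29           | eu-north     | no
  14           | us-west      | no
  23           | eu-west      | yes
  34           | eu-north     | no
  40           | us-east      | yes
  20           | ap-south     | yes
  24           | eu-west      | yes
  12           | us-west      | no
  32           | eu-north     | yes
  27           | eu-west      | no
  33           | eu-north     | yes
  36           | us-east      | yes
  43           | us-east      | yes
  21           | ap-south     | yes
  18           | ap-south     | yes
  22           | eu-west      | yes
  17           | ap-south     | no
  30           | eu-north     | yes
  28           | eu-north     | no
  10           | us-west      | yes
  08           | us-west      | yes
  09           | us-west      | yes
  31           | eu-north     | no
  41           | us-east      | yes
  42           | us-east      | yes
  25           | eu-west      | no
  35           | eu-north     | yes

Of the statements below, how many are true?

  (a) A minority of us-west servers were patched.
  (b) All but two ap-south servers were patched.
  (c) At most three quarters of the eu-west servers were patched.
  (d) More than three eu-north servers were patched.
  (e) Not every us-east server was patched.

3

(a) us-west: |A| = 8, |A ∩ B| = 4; needs |A ∩ B| < |A ∖ B| — false.
(b) ap-south: |A| = 7, |A ∩ B| = 5; needs |A ∖ B| = 2 — true.
(c) eu-west: |A| = 6, |A ∩ B| = 4; needs |A ∩ B| / |A| ≤ 3/4 — true.
(d) eu-north: |A| = 8, |A ∩ B| = 4; needs |A ∩ B| > 3 — true.
(e) us-east: |A| = 8, |A ∩ B| = 8; needs A ⊄ B (|A ∖ B| ≥ 1) — false.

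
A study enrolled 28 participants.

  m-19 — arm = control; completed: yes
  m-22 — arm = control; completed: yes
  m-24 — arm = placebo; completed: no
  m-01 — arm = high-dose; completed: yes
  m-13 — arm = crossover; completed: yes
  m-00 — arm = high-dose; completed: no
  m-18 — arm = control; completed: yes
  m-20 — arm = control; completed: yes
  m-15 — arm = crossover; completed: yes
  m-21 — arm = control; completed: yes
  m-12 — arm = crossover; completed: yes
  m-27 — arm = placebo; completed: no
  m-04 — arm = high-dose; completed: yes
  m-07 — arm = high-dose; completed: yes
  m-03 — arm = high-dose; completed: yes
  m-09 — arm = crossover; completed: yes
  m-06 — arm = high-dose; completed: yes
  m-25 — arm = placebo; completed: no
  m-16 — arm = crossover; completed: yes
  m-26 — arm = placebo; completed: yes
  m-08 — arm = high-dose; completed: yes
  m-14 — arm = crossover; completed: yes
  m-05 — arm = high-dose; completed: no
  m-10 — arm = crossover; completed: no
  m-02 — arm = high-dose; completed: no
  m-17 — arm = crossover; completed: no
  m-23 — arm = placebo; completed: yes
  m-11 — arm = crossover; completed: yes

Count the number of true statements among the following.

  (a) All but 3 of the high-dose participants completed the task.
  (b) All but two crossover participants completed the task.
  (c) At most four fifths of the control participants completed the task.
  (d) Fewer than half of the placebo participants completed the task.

3

(a) high-dose: |A| = 9, |A ∩ B| = 6; needs |A ∖ B| = 3 — true.
(b) crossover: |A| = 9, |A ∩ B| = 7; needs |A ∖ B| = 2 — true.
(c) control: |A| = 5, |A ∩ B| = 5; needs |A ∩ B| / |A| ≤ 4/5 — false.
(d) placebo: |A| = 5, |A ∩ B| = 2; needs |A ∩ B| < |A ∖ B| — true.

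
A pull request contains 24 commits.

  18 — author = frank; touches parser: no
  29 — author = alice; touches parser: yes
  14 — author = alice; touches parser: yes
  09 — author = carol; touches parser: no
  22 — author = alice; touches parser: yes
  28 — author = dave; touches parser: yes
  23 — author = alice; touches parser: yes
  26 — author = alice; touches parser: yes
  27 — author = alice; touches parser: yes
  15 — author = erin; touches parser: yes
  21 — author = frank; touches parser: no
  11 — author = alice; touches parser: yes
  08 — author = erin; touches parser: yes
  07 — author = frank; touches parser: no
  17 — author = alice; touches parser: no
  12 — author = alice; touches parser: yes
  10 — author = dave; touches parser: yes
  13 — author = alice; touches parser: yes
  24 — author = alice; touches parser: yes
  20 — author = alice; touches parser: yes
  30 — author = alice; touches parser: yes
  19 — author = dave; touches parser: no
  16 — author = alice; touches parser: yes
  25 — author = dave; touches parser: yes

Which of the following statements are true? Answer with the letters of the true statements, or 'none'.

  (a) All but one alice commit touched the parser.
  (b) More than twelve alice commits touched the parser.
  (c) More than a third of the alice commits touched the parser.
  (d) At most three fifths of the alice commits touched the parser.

(a), (b), (c)

|A| = 14, |A ∩ B| = 13, |A ∖ B| = 1.
(a) |A ∖ B| = 1: holds.
(b) |A ∩ B| > 12: holds.
(c) |A ∩ B| / |A| > 1/3: holds.
(d) |A ∩ B| / |A| ≤ 3/5: fails.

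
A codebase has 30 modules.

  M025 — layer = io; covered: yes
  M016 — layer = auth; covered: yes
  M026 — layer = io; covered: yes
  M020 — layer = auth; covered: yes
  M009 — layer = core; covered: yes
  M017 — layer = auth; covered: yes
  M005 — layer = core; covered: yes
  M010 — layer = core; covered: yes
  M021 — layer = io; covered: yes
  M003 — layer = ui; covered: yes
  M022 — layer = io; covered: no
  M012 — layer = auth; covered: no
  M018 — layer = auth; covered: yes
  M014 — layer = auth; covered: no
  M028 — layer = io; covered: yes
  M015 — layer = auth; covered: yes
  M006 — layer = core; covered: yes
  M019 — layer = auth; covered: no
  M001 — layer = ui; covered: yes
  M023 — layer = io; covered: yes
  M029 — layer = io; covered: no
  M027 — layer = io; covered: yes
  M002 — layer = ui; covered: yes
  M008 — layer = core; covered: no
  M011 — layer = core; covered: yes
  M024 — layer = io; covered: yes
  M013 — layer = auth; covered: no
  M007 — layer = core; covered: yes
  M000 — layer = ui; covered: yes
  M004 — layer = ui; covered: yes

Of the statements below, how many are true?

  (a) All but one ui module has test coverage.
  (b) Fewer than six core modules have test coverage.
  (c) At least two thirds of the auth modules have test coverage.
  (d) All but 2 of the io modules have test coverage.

(a) ui: |A| = 5, |A ∩ B| = 5; needs |A ∖ B| = 1 — false.
(b) core: |A| = 7, |A ∩ B| = 6; needs |A ∩ B| < 6 — false.
(c) auth: |A| = 9, |A ∩ B| = 5; needs |A ∩ B| / |A| ≥ 2/3 — false.
(d) io: |A| = 9, |A ∩ B| = 7; needs |A ∖ B| = 2 — true.

1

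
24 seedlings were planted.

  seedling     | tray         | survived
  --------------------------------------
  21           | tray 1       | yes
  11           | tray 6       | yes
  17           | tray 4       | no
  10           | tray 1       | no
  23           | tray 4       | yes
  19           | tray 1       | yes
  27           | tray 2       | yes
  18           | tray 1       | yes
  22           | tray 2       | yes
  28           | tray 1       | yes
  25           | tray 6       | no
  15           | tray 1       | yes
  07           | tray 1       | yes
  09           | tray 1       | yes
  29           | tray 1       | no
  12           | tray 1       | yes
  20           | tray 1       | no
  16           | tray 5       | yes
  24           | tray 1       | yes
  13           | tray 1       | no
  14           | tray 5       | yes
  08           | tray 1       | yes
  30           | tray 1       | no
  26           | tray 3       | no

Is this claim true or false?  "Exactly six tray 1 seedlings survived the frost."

False

The determiner here denotes the relation: |A ∩ B| = 6.
|A| = 15, |A ∩ B| = 10, |A ∖ B| = 5.
|A ∩ B| = 10, so the statement is false.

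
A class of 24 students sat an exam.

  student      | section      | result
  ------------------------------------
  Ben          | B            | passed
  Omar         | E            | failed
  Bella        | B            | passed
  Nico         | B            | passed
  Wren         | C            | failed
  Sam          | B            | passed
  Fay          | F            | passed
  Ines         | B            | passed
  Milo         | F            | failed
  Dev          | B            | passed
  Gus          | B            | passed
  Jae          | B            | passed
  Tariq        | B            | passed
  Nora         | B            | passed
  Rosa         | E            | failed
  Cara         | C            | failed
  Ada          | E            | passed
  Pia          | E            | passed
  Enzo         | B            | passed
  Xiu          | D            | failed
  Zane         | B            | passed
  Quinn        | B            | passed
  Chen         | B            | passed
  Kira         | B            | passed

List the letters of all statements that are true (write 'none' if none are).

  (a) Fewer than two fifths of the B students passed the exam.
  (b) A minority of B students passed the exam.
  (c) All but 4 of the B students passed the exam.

|A| = 15, |A ∩ B| = 15, |A ∖ B| = 0.
(a) |A ∩ B| / |A| < 2/5: fails.
(b) |A ∩ B| < |A ∖ B|: fails.
(c) |A ∖ B| = 4: fails.

none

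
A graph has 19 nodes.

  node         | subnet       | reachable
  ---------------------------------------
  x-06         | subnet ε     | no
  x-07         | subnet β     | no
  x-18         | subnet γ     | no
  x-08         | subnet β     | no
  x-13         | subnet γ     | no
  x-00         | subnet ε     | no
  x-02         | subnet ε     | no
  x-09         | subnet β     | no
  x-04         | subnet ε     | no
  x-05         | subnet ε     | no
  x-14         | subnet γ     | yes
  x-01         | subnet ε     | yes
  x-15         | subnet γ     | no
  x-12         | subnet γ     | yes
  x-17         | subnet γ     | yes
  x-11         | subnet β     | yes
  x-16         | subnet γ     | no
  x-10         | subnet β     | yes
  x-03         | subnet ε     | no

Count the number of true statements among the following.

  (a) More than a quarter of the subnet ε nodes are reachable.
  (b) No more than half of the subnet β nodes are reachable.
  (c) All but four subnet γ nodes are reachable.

(a) subnet ε: |A| = 7, |A ∩ B| = 1; needs |A ∩ B| / |A| > 1/4 — false.
(b) subnet β: |A| = 5, |A ∩ B| = 2; needs |A ∩ B| ≤ |A ∖ B| — true.
(c) subnet γ: |A| = 7, |A ∩ B| = 3; needs |A ∖ B| = 4 — true.

2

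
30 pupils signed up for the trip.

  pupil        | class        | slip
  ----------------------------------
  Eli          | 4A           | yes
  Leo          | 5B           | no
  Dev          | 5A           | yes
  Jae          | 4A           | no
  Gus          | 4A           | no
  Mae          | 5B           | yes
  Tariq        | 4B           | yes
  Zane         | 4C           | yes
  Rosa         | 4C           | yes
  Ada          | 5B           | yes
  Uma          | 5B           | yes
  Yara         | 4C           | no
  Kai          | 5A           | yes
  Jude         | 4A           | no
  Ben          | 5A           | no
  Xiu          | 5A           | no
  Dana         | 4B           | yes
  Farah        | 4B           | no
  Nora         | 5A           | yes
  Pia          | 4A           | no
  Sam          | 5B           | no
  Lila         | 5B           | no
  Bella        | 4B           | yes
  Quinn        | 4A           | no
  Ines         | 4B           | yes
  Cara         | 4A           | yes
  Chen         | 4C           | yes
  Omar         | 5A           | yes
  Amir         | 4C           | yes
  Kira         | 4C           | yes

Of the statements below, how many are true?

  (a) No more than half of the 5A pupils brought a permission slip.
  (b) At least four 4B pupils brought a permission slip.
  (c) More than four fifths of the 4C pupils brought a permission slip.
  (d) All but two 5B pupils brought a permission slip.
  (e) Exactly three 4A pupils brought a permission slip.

(a) 5A: |A| = 6, |A ∩ B| = 4; needs |A ∩ B| ≤ |A ∖ B| — false.
(b) 4B: |A| = 5, |A ∩ B| = 4; needs |A ∩ B| ≥ 4 — true.
(c) 4C: |A| = 6, |A ∩ B| = 5; needs |A ∩ B| / |A| > 4/5 — true.
(d) 5B: |A| = 6, |A ∩ B| = 3; needs |A ∖ B| = 2 — false.
(e) 4A: |A| = 7, |A ∩ B| = 2; needs |A ∩ B| = 3 — false.

2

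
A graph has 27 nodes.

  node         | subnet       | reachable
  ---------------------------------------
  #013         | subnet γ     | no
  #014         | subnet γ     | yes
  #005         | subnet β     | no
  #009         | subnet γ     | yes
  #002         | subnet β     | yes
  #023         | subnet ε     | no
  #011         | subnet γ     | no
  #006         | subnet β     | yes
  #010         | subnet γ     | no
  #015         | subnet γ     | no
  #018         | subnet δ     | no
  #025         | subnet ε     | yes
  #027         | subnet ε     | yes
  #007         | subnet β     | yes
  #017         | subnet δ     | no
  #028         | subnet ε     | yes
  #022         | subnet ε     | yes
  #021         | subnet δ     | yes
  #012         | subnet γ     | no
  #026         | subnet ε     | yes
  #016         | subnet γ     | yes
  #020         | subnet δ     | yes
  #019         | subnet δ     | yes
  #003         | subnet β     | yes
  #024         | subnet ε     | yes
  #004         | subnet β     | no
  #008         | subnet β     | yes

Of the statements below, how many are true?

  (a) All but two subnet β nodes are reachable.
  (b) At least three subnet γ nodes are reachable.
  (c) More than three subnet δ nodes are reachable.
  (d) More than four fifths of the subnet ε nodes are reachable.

(a) subnet β: |A| = 7, |A ∩ B| = 5; needs |A ∖ B| = 2 — true.
(b) subnet γ: |A| = 8, |A ∩ B| = 3; needs |A ∩ B| ≥ 3 — true.
(c) subnet δ: |A| = 5, |A ∩ B| = 3; needs |A ∩ B| > 3 — false.
(d) subnet ε: |A| = 7, |A ∩ B| = 6; needs |A ∩ B| / |A| > 4/5 — true.

3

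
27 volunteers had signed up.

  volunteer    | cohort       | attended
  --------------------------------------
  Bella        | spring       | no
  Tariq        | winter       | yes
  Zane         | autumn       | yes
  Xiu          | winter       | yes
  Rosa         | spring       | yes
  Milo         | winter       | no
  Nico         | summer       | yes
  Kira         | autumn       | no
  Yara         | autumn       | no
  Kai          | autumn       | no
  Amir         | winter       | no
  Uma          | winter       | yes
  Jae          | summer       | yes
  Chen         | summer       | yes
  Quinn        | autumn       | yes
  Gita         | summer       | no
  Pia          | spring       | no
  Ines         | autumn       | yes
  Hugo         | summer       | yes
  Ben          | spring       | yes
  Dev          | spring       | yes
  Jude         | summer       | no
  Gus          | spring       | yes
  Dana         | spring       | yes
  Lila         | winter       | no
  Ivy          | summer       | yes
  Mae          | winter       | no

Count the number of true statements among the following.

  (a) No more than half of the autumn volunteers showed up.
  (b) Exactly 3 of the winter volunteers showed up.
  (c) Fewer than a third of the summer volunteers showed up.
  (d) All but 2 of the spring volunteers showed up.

(a) autumn: |A| = 6, |A ∩ B| = 3; needs |A ∩ B| ≤ |A ∖ B| — true.
(b) winter: |A| = 7, |A ∩ B| = 3; needs |A ∩ B| = 3 — true.
(c) summer: |A| = 7, |A ∩ B| = 5; needs |A ∩ B| / |A| < 1/3 — false.
(d) spring: |A| = 7, |A ∩ B| = 5; needs |A ∖ B| = 2 — true.

3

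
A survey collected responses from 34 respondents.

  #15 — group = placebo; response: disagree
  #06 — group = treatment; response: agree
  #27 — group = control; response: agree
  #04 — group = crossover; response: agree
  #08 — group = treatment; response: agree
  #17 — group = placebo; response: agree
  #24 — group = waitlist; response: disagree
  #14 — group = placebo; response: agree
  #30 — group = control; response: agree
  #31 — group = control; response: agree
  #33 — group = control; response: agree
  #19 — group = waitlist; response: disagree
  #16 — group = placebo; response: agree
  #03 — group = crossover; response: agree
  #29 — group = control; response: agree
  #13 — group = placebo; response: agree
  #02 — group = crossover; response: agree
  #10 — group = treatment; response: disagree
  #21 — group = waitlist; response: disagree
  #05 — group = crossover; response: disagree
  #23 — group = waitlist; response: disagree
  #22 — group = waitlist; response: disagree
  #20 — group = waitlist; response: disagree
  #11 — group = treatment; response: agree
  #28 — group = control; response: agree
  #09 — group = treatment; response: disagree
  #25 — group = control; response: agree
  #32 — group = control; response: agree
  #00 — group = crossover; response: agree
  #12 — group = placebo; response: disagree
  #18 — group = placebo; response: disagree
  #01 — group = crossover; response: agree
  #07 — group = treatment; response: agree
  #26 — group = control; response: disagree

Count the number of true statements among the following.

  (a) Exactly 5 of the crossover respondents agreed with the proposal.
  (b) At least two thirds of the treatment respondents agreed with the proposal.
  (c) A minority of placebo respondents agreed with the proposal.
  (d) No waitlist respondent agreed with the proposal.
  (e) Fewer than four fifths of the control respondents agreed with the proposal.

3

(a) crossover: |A| = 6, |A ∩ B| = 5; needs |A ∩ B| = 5 — true.
(b) treatment: |A| = 6, |A ∩ B| = 4; needs |A ∩ B| / |A| ≥ 2/3 — true.
(c) placebo: |A| = 7, |A ∩ B| = 4; needs |A ∩ B| < |A ∖ B| — false.
(d) waitlist: |A| = 6, |A ∩ B| = 0; needs A ∩ B = ∅ (|A ∩ B| = 0) — true.
(e) control: |A| = 9, |A ∩ B| = 8; needs |A ∩ B| / |A| < 4/5 — false.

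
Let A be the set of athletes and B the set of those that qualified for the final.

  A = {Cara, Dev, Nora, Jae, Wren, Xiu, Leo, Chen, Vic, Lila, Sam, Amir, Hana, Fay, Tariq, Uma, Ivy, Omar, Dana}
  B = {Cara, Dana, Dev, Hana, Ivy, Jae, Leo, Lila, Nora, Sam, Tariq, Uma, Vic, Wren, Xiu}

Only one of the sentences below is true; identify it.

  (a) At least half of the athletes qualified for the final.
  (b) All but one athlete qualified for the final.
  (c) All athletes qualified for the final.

(a)

|A| = 19, |A ∩ B| = 15, |A ∖ B| = 4.
(a) requires |A ∩ B| ≥ |A ∖ B|: true.
(b) requires |A ∖ B| = 1: false.
(c) requires A ⊆ B, i.e. every element of A is in B (|A ∖ B| = 0): false.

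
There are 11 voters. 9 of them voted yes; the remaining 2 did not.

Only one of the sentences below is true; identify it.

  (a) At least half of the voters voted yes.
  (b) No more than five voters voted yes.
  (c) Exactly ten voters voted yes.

(a)

|A| = 11, |A ∩ B| = 9, |A ∖ B| = 2.
(a) requires |A ∩ B| ≥ |A ∖ B|: true.
(b) requires |A ∩ B| ≤ 5: false.
(c) requires |A ∩ B| = 10: false.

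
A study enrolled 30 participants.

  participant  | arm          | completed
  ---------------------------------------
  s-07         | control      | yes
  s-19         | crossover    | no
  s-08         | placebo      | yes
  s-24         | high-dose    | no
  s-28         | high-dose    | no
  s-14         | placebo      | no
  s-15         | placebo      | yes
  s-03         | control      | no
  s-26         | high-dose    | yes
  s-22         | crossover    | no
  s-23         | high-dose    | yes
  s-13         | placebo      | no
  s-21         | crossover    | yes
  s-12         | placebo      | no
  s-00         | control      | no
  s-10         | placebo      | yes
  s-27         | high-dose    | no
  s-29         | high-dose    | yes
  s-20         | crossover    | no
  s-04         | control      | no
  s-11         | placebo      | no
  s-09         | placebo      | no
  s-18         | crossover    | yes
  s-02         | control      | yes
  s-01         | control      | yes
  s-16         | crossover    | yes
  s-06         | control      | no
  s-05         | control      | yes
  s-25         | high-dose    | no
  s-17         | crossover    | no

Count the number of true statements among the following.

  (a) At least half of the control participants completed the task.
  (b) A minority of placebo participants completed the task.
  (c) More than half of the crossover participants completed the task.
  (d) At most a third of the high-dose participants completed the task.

(a) control: |A| = 8, |A ∩ B| = 4; needs |A ∩ B| ≥ |A ∖ B| — true.
(b) placebo: |A| = 8, |A ∩ B| = 3; needs |A ∩ B| < |A ∖ B| — true.
(c) crossover: |A| = 7, |A ∩ B| = 3; needs |A ∩ B| > |A ∖ B| — false.
(d) high-dose: |A| = 7, |A ∩ B| = 3; needs |A ∩ B| / |A| ≤ 1/3 — false.

2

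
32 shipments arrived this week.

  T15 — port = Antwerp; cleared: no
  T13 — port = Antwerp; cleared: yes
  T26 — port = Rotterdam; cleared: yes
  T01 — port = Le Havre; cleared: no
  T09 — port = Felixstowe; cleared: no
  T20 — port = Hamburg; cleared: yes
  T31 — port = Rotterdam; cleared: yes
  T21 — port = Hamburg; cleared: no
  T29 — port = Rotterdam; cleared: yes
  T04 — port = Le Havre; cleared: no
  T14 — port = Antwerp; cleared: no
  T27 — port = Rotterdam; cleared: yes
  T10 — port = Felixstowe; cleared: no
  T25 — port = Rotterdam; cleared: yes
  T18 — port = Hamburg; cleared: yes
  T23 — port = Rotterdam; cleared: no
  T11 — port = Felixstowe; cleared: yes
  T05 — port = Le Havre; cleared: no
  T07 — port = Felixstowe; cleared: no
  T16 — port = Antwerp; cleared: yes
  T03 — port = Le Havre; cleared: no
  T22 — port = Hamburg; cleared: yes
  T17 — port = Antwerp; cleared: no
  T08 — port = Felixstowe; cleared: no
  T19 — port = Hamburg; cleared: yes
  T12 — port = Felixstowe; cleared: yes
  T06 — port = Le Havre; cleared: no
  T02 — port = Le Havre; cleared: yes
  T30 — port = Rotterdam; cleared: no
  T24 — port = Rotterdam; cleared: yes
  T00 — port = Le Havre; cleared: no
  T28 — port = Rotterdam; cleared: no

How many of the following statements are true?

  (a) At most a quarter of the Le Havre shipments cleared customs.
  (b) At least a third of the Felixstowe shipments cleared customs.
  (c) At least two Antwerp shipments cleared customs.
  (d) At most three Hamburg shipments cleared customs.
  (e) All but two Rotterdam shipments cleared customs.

3

(a) Le Havre: |A| = 7, |A ∩ B| = 1; needs |A ∩ B| / |A| ≤ 1/4 — true.
(b) Felixstowe: |A| = 6, |A ∩ B| = 2; needs |A ∩ B| / |A| ≥ 1/3 — true.
(c) Antwerp: |A| = 5, |A ∩ B| = 2; needs |A ∩ B| ≥ 2 — true.
(d) Hamburg: |A| = 5, |A ∩ B| = 4; needs |A ∩ B| ≤ 3 — false.
(e) Rotterdam: |A| = 9, |A ∩ B| = 6; needs |A ∖ B| = 2 — false.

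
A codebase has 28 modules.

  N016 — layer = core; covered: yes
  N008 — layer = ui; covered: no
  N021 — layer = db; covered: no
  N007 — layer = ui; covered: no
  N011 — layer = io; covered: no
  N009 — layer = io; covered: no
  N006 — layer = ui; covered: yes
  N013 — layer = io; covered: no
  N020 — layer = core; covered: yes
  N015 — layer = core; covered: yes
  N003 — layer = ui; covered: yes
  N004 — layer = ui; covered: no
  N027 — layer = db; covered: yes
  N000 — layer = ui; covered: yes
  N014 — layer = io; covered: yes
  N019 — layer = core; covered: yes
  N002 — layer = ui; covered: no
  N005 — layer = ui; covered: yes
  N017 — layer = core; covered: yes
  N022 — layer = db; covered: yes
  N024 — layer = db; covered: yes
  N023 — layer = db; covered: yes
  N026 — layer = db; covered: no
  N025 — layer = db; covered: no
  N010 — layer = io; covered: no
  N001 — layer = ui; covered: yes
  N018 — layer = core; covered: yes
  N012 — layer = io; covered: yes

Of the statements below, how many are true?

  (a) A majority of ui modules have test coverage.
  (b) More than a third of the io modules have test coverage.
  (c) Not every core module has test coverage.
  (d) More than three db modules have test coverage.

2

(a) ui: |A| = 9, |A ∩ B| = 5; needs |A ∩ B| > |A ∖ B| — true.
(b) io: |A| = 6, |A ∩ B| = 2; needs |A ∩ B| / |A| > 1/3 — false.
(c) core: |A| = 6, |A ∩ B| = 6; needs A ⊄ B (|A ∖ B| ≥ 1) — false.
(d) db: |A| = 7, |A ∩ B| = 4; needs |A ∩ B| > 3 — true.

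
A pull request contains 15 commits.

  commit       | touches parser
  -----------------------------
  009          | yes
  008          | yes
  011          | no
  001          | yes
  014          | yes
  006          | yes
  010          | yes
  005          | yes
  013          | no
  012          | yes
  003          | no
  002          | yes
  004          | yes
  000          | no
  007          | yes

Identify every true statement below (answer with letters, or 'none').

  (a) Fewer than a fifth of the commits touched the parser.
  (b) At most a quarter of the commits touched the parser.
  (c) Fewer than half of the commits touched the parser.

|A| = 15, |A ∩ B| = 11, |A ∖ B| = 4.
(a) |A ∩ B| / |A| < 1/5: fails.
(b) |A ∩ B| / |A| ≤ 1/4: fails.
(c) |A ∩ B| < |A ∖ B|: fails.

none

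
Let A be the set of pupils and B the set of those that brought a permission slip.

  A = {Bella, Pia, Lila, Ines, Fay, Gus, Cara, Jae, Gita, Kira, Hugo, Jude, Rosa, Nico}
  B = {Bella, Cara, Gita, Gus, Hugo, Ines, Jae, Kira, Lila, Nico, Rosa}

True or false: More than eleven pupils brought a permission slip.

False

Truth condition: |A ∩ B| > 11.
A (the restrictor) = {Bella, Pia, Lila, Ines, Fay, Gus, Cara, Jae, Gita, Kira, Hugo, Jude, Rosa, Nico}, |A| = 14.
A ∩ B = {Bella, Lila, Ines, Gus, Cara, Jae, Gita, Kira, Hugo, Rosa, Nico}, so |A ∩ B| = 11.
|A ∩ B| = 11, so the statement is false.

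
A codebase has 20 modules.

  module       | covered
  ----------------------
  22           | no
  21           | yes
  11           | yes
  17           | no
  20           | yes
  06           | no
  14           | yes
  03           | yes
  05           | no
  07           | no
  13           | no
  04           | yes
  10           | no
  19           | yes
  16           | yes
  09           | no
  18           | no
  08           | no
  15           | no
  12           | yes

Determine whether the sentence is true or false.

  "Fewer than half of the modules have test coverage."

'Fewer than half of the modules have test coverage' holds iff |A ∩ B| < |A ∖ B|.
|A| = 20, |A ∩ B| = 9, |A ∖ B| = 11.
9 < 11, so the statement is true.

True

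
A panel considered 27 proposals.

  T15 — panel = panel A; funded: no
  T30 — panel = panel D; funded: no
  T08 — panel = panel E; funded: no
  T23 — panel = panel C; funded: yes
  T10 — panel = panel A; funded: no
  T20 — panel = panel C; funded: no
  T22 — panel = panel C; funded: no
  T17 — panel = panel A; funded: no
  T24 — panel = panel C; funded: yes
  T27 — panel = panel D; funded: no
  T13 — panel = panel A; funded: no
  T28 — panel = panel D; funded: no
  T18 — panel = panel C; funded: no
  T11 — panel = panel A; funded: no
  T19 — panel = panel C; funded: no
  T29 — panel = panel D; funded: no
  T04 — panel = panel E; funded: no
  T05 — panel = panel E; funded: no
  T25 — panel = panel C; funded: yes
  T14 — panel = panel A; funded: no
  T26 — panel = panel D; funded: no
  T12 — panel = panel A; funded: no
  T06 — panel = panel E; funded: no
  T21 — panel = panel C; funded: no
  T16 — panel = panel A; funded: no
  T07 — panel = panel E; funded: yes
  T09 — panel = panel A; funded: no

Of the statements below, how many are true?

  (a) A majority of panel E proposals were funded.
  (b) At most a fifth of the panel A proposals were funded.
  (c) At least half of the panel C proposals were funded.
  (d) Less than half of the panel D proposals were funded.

2

(a) panel E: |A| = 5, |A ∩ B| = 1; needs |A ∩ B| > |A ∖ B| — false.
(b) panel A: |A| = 9, |A ∩ B| = 0; needs |A ∩ B| / |A| ≤ 1/5 — true.
(c) panel C: |A| = 8, |A ∩ B| = 3; needs |A ∩ B| ≥ |A ∖ B| — false.
(d) panel D: |A| = 5, |A ∩ B| = 0; needs |A ∩ B| < |A ∖ B| — true.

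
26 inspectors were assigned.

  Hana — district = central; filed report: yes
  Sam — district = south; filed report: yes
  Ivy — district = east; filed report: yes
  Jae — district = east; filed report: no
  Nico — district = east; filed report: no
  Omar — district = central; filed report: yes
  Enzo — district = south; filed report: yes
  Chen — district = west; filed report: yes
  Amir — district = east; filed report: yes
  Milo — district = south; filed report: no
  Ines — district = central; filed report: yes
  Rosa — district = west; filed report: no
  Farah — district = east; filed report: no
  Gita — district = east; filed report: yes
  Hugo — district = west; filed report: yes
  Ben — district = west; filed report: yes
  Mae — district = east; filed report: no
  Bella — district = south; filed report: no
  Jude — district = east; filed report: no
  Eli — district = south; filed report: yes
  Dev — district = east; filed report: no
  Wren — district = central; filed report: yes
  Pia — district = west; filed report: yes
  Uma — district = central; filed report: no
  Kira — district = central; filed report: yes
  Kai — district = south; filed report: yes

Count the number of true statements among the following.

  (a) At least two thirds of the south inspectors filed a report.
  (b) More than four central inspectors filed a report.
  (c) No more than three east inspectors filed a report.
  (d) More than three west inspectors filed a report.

4

(a) south: |A| = 6, |A ∩ B| = 4; needs |A ∩ B| / |A| ≥ 2/3 — true.
(b) central: |A| = 6, |A ∩ B| = 5; needs |A ∩ B| > 4 — true.
(c) east: |A| = 9, |A ∩ B| = 3; needs |A ∩ B| ≤ 3 — true.
(d) west: |A| = 5, |A ∩ B| = 4; needs |A ∩ B| > 3 — true.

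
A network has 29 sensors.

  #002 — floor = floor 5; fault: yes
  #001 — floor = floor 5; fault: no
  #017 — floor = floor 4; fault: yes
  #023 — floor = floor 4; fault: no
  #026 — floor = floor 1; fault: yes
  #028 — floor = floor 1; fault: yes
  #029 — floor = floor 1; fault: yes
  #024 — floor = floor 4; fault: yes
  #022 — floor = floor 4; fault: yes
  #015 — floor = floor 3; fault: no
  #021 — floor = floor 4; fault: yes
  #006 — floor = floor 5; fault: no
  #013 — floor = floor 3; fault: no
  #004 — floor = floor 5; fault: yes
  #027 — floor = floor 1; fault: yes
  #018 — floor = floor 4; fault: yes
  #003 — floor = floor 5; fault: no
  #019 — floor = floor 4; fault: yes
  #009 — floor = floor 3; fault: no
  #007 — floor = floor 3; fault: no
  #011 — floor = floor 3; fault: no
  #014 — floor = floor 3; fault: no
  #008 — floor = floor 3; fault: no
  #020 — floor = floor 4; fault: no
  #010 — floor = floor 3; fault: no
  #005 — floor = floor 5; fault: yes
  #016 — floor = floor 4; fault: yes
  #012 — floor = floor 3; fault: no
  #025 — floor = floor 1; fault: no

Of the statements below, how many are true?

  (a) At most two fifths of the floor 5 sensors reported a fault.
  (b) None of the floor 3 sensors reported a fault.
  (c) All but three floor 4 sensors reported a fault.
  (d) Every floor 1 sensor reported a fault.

1

(a) floor 5: |A| = 6, |A ∩ B| = 3; needs |A ∩ B| / |A| ≤ 2/5 — false.
(b) floor 3: |A| = 9, |A ∩ B| = 0; needs A ∩ B = ∅ (|A ∩ B| = 0) — true.
(c) floor 4: |A| = 9, |A ∩ B| = 7; needs |A ∖ B| = 3 — false.
(d) floor 1: |A| = 5, |A ∩ B| = 4; needs A ⊆ B, i.e. every element of A is in B (|A ∖ B| = 0) — false.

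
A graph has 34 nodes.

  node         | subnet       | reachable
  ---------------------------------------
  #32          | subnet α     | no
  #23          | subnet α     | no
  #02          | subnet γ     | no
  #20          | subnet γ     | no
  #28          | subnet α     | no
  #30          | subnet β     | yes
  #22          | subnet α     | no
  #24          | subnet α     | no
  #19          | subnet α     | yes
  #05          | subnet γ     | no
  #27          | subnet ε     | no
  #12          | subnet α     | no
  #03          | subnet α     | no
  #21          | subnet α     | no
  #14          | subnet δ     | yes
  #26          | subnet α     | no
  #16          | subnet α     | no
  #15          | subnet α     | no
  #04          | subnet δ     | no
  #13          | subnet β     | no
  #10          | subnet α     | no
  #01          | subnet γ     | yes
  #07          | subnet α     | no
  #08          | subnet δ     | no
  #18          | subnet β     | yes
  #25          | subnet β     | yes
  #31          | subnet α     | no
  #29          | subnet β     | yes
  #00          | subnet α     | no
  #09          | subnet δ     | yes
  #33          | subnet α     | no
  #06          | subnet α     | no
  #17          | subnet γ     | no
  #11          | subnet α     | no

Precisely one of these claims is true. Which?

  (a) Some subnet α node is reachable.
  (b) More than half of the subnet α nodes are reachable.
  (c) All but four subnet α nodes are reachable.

(a)

|A| = 19, |A ∩ B| = 1, |A ∖ B| = 18.
(a) requires A ∩ B ≠ ∅ (|A ∩ B| ≥ 1): true.
(b) requires |A ∩ B| > |A ∖ B|: false.
(c) requires |A ∖ B| = 4: false.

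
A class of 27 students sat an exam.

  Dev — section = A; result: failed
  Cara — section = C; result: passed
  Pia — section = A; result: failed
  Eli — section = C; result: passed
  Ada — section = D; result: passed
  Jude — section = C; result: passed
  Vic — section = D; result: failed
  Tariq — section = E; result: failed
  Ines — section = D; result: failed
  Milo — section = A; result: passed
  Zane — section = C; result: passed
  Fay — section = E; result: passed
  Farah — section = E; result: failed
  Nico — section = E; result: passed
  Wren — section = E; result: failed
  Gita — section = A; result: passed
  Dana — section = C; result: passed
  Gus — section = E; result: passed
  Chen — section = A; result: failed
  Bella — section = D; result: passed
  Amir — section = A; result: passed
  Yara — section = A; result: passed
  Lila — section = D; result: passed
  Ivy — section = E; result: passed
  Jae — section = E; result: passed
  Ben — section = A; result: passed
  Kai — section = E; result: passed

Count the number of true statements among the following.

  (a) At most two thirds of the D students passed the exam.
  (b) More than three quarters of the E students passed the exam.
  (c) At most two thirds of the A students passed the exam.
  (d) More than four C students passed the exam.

3

(a) D: |A| = 5, |A ∩ B| = 3; needs |A ∩ B| / |A| ≤ 2/3 — true.
(b) E: |A| = 9, |A ∩ B| = 6; needs |A ∩ B| / |A| > 3/4 — false.
(c) A: |A| = 8, |A ∩ B| = 5; needs |A ∩ B| / |A| ≤ 2/3 — true.
(d) C: |A| = 5, |A ∩ B| = 5; needs |A ∩ B| > 4 — true.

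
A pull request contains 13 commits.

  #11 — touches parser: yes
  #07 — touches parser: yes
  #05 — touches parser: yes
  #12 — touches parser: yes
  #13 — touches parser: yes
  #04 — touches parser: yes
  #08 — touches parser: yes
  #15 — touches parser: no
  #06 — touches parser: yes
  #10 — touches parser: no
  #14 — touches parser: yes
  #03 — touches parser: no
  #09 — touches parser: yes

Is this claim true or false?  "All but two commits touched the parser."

Truth condition: |A ∖ B| = 2.
A (the restrictor) = {#11, #07, #05, #12, #13, #04, #08, #15, #06, #10, #14, #03, #09}, |A| = 13.
A ∖ B = {#15, #10, #03}, so |A ∖ B| = 3.
|A ∖ B| = 3, so the statement is false.

False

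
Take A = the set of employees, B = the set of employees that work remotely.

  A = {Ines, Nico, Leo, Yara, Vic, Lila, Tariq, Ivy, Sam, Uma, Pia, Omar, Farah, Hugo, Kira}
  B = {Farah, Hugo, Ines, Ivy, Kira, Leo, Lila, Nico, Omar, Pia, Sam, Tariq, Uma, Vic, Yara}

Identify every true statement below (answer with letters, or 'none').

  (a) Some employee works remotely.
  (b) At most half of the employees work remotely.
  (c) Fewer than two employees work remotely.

(a)

|A| = 15, |A ∩ B| = 15, |A ∖ B| = 0.
(a) A ∩ B ≠ ∅ (|A ∩ B| ≥ 1): holds.
(b) |A ∩ B| ≤ |A ∖ B|: fails.
(c) |A ∩ B| < 2: fails.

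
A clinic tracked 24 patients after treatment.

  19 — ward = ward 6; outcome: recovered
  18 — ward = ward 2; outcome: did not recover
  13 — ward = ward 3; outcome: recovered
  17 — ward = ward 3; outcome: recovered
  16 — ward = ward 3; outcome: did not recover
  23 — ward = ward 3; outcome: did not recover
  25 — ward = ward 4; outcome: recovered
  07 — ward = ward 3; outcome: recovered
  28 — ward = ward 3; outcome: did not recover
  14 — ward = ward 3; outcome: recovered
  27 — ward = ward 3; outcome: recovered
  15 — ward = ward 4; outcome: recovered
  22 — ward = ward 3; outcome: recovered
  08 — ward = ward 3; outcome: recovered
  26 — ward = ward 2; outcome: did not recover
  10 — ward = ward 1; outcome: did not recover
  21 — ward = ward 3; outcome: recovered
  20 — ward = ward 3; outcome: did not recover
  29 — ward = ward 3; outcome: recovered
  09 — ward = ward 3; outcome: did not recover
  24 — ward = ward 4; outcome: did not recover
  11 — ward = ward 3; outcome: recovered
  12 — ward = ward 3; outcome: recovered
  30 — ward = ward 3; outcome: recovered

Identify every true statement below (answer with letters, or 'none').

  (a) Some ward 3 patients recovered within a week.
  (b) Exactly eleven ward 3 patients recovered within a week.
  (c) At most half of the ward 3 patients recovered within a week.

(a)

|A| = 17, |A ∩ B| = 12, |A ∖ B| = 5.
(a) A ∩ B ≠ ∅ (|A ∩ B| ≥ 1): holds.
(b) |A ∩ B| = 11: fails.
(c) |A ∩ B| ≤ |A ∖ B|: fails.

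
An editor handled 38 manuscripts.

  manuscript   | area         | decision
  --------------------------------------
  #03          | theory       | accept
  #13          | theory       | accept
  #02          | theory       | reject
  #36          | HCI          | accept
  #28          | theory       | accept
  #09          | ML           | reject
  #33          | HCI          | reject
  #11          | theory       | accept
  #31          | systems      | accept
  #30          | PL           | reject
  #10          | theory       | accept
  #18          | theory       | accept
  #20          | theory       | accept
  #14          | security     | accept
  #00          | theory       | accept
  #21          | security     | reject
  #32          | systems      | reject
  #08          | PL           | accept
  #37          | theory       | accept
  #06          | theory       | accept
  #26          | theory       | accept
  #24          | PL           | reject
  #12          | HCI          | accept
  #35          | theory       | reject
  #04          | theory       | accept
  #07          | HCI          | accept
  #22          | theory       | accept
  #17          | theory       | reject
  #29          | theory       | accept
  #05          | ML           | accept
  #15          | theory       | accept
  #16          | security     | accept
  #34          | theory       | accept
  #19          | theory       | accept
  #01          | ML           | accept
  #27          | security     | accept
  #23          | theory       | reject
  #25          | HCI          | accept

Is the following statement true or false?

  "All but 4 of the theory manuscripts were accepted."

Truth condition: |A ∖ B| = 4.
|A| = 21, |A ∩ B| = 17, |A ∖ B| = 4.
|A ∖ B| = 4, so the statement is true.

True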